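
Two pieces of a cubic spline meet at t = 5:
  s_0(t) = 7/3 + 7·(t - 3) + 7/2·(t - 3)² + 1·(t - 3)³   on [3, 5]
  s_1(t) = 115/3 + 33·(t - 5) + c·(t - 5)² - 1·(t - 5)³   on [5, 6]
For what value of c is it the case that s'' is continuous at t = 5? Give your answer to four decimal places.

9.5000

s_0''(t) = 7 + 6·(t - 3), so s_0''(5) = 19. On the right, s_1''(5) = 2c, so c = 19/2.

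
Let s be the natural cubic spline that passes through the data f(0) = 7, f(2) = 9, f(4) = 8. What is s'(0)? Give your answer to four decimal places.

1.3750

Put M_i = s'' at the i-th knot. Here h = (2, 2) and Δ = (1, -1/2), so the interior equations h_(i-1)·M_(i-1) + 2(h_(i-1)+h_i)·M_i + h_i·M_(i+1) = 6(Δ_i − Δ_(i-1)) read
  2·M_0 + 8·M_1 + 2·M_2 = 6(Δ_1 - Δ_0) = -9
Natural end conditions: M_0 = M_2 = 0.
Solving the tridiagonal system: M_0 = 0, M_1 = -9/8, M_2 = 0.
On [0, 2], s'(x) = b_0 + 2c_0·x + 3d_0·x² with b_0 = Δ_0 - h_0(2M_0 + M_1)/6 = 11/8, c_0 = M_0/2 = 0, d_0 = (M_1 - M_0)/(6h_0) = -3/32. So s'(0) = 11/8.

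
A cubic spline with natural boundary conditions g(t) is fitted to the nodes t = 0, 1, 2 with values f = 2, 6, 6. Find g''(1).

Let m_i = g''(x_i). Step sizes h_i = 1, 1; slopes of the chords Δ_i = (y_(i+1) - y_i)/h_i = 4, 0.
  1·m_0 + 4·m_1 + 1·m_2 = 6(Δ_1 - Δ_0) = -24
Natural end conditions: m_0 = m_2 = 0.
Hence m_0 = 0, m_1 = -6, m_2 = 0.

-6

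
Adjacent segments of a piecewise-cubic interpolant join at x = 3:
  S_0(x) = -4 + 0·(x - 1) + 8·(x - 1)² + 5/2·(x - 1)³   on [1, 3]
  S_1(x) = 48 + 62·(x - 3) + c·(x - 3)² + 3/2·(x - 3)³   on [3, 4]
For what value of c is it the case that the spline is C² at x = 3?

S_0''(x) = 16 + 15·(x - 1), so S_0''(3) = 46. On the right, S_1''(3) = 2c, so c = 23.

23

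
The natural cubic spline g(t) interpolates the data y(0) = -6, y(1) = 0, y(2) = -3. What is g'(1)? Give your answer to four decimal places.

1.5000

With M_i denoting the second derivative at x_i, h_i = 1, 1, and Δ_i = (y_(i+1) − y_i)/h_i = 6, -3:
  1·M_0 + 4·M_1 + 1·M_2 = 6(Δ_1 - Δ_0) = -54
Natural end conditions: M_0 = M_2 = 0.
Solving: M_0 = 0, M_1 = -27/2, M_2 = 0.
On [1, 2], g'(t) = b_1 + 2c_1·(t - 1) + 3d_1·(t - 1)² with b_1 = Δ_1 - h_1(2M_1 + M_2)/6 = 3/2, c_1 = M_1/2 = -27/4, d_1 = (M_2 - M_1)/(6h_1) = 9/4. So g'(1) = 3/2.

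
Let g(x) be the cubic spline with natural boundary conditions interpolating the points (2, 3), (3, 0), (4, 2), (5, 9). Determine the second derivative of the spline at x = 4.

With σ_i denoting the second derivative at x_i, h_i = 1, 1, 1, and Δ_i = (y_(i+1) − y_i)/h_i = -3, 2, 7:
  1·σ_0 + 4·σ_1 + 1·σ_2 = 6(Δ_1 - Δ_0) = 30
  1·σ_1 + 4·σ_2 + 1·σ_3 = 6(Δ_2 - Δ_1) = 30
Natural end conditions: σ_0 = σ_3 = 0.
Forward elimination and back-substitution give σ_0 = 0, σ_1 = 6, σ_2 = 6, σ_3 = 0.

6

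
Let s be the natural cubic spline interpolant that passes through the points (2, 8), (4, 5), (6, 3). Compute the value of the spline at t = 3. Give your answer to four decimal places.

Let m_i = s''(x_i). Step sizes h_i = 2, 2; slopes of the chords Δ_i = (y_(i+1) - y_i)/h_i = -3/2, -1.
  2·m_0 + 8·m_1 + 2·m_2 = 6(Δ_1 - Δ_0) = 3
Natural end conditions: m_0 = m_2 = 0.
Forward elimination and back-substitution give m_0 = 0, m_1 = 3/8, m_2 = 0.
On [2, 4], s(t) = 8 - 13/8·(t - 2) + 0·(t - 2)² + 1/32·(t - 2)³.
With (t - 2) = 1: s(3) = 205/32.

6.4063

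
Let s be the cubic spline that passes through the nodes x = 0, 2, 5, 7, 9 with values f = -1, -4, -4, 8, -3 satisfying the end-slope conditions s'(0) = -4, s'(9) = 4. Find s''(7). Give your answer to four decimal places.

-16.0763

Let M_i = s''(x_i). Step sizes h_i = 2, 3, 2, 2; slopes of the chords Δ_i = (y_(i+1) - y_i)/h_i = -3/2, 0, 6, -11/2.
  2·M_0 + 10·M_1 + 3·M_2 = 6(Δ_1 - Δ_0) = 9
  3·M_1 + 10·M_2 + 2·M_3 = 6(Δ_2 - Δ_1) = 36
  2·M_2 + 8·M_3 + 2·M_4 = 6(Δ_3 - Δ_2) = -69
Clamped end conditions give two more equations: 2h_0·M_0 + h_0·M_1 = 6(Δ_0 - s'(0)) = 15 and h_3·M_3 + 2h_3·M_4 = 6(s'(9) - Δ_3) = 57.
Forward elimination and back-substitution give M_0 = 1161/236, M_1 = -138/59, M_2 = 887/118, M_3 = -1897/118, M_4 = 1315/59.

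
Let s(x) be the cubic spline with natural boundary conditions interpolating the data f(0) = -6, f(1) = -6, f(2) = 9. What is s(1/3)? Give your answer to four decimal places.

-7.1111

Let M_i = s''(x_i). Step sizes h_i = 1, 1; slopes of the chords Δ_i = (y_(i+1) - y_i)/h_i = 0, 15.
  1·M_0 + 4·M_1 + 1·M_2 = 6(Δ_1 - Δ_0) = 90
Natural end conditions: M_0 = M_2 = 0.
Solving the tridiagonal system: M_0 = 0, M_1 = 45/2, M_2 = 0.
On [0, 1], s(x) = -6 - 15/4·x + 0·x² + 15/4·x³.
With x = 1/3: s(1/3) = -64/9.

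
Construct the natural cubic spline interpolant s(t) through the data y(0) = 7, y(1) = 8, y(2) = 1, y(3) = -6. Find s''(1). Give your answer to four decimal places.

Write M_i for s''(x_i). With h_i = 1, 1, 1 and divided differences Δ_i = 1, -7, -7, the continuity of s' gives the tridiagonal system
  1·M_0 + 4·M_1 + 1·M_2 = 6(Δ_1 - Δ_0) = -48
  1·M_1 + 4·M_2 + 1·M_3 = 6(Δ_2 - Δ_1) = 0
Natural end conditions: M_0 = M_3 = 0.
Hence M_0 = 0, M_1 = -64/5, M_2 = 16/5, M_3 = 0.

-12.8000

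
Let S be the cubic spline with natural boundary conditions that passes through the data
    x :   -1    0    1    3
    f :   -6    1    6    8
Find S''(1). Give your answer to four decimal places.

-3.6522

With M_i denoting the second derivative at x_i, h_i = 1, 1, 2, and Δ_i = (y_(i+1) − y_i)/h_i = 7, 5, 1:
  1·M_0 + 4·M_1 + 1·M_2 = 6(Δ_1 - Δ_0) = -12
  1·M_1 + 6·M_2 + 2·M_3 = 6(Δ_2 - Δ_1) = -24
Natural end conditions: M_0 = M_3 = 0.
Solving the tridiagonal system: M_0 = 0, M_1 = -48/23, M_2 = -84/23, M_3 = 0.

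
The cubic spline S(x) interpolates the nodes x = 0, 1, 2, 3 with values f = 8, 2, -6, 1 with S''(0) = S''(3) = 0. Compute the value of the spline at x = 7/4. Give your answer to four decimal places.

Put m_i = S'' at the i-th knot. Here h = (1, 1, 1) and Δ = (-6, -8, 7), so the interior equations h_(i-1)·m_(i-1) + 2(h_(i-1)+h_i)·m_i + h_i·m_(i+1) = 6(Δ_i − Δ_(i-1)) read
  1·m_0 + 4·m_1 + 1·m_2 = 6(Δ_1 - Δ_0) = -12
  1·m_1 + 4·m_2 + 1·m_3 = 6(Δ_2 - Δ_1) = 90
Natural end conditions: m_0 = m_3 = 0.
Solving: m_0 = 0, m_1 = -46/5, m_2 = 124/5, m_3 = 0.
On [1, 2], S(x) = 2 - 136/15·(x - 1) - 23/5·(x - 1)² + 17/3·(x - 1)³.
With (x - 1) = 3/4: S(7/4) = -1599/320.

-4.9969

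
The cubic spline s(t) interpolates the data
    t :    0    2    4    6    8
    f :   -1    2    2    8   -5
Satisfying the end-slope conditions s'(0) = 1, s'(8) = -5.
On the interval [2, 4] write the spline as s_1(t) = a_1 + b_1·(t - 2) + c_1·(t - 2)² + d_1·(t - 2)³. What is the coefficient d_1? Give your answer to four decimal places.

0.7277

With m_i denoting the second derivative at x_i, h_i = 2, 2, 2, 2, and Δ_i = (y_(i+1) − y_i)/h_i = 3/2, 0, 3, -13/2:
  2·m_0 + 8·m_1 + 2·m_2 = 6(Δ_1 - Δ_0) = -9
  2·m_1 + 8·m_2 + 2·m_3 = 6(Δ_2 - Δ_1) = 18
  2·m_2 + 8·m_3 + 2·m_4 = 6(Δ_3 - Δ_2) = -57
Clamped end conditions give two more equations: 2h_0·m_0 + h_0·m_1 = 6(Δ_0 - s'(0)) = 3 and h_3·m_3 + 2h_3·m_4 = 6(s'(8) - Δ_3) = 9.
Hence m_0 = 129/56, m_1 = -87/28, m_2 = 45/8, m_3 = -291/28, m_4 = 417/56.
On [2, 4], with s_1(t) = a_1 + b_1·(t - 2) + c_1·(t - 2)² + d_1·(t - 2)³: c_1 = m_1/2 = -87/56, d_1 = (m_2 - m_1)/(6h_1) = 163/224, b_1 = Δ_1 - h_1(2m_1 + m_2)/6 = 11/56.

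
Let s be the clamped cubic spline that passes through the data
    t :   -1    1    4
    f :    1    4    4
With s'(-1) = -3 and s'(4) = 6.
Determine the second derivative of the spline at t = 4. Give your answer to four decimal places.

8.7000

With M_i denoting the second derivative at x_i, h_i = 2, 3, and Δ_i = (y_(i+1) − y_i)/h_i = 3/2, 0:
  2·M_0 + 10·M_1 + 3·M_2 = 6(Δ_1 - Δ_0) = -9
Clamped end conditions give two more equations: 2h_0·M_0 + h_0·M_1 = 6(Δ_0 - s'(-1)) = 27 and h_1·M_1 + 2h_1·M_2 = 6(s'(4) - Δ_1) = 36.
Forward elimination and back-substitution give M_0 = 189/20, M_1 = -27/5, M_2 = 87/10.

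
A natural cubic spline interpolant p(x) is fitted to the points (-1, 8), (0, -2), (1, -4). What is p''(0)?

Write σ_i for p''(x_i). With h_i = 1, 1 and divided differences Δ_i = -10, -2, the continuity of p' gives the tridiagonal system
  1·σ_0 + 4·σ_1 + 1·σ_2 = 6(Δ_1 - Δ_0) = 48
Natural end conditions: σ_0 = σ_2 = 0.
Forward elimination and back-substitution give σ_0 = 0, σ_1 = 12, σ_2 = 0.

12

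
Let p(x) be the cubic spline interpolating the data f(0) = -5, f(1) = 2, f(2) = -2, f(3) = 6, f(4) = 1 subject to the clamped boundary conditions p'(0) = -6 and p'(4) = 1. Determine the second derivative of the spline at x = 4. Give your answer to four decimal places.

Write M_i for p''(x_i). With h_i = 1, 1, 1, 1 and divided differences Δ_i = 7, -4, 8, -5, the continuity of p' gives the tridiagonal system
  1·M_0 + 4·M_1 + 1·M_2 = 6(Δ_1 - Δ_0) = -66
  1·M_1 + 4·M_2 + 1·M_3 = 6(Δ_2 - Δ_1) = 72
  1·M_2 + 4·M_3 + 1·M_4 = 6(Δ_3 - Δ_2) = -78
Clamped end conditions give two more equations: 2h_0·M_0 + h_0·M_1 = 6(Δ_0 - p'(0)) = 78 and h_3·M_3 + 2h_3·M_4 = 6(p'(4) - Δ_3) = 36.
Solving: M_0 = 1663/28, M_1 = -571/14, M_2 = 151/4, M_3 = -535/14, M_4 = 1039/28.

37.1071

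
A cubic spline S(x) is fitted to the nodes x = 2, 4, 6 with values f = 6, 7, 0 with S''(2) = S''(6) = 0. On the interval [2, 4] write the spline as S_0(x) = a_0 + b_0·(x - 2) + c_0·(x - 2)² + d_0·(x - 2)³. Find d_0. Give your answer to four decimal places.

-0.2500

Write σ_i for S''(x_i). With h_i = 2, 2 and divided differences Δ_i = 1/2, -7/2, the continuity of S' gives the tridiagonal system
  2·σ_0 + 8·σ_1 + 2·σ_2 = 6(Δ_1 - Δ_0) = -24
Natural end conditions: σ_0 = σ_2 = 0.
Hence σ_0 = 0, σ_1 = -3, σ_2 = 0.
On [2, 4], with S_0(x) = a_0 + b_0·(x - 2) + c_0·(x - 2)² + d_0·(x - 2)³: c_0 = σ_0/2 = 0, d_0 = (σ_1 - σ_0)/(6h_0) = -1/4, b_0 = Δ_0 - h_0(2σ_0 + σ_1)/6 = 3/2.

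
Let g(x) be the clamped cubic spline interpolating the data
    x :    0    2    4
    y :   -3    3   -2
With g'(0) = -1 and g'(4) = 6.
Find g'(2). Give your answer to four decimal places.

Write M_i for g''(x_i). With h_i = 2, 2 and divided differences Δ_i = 3, -5/2, the continuity of g' gives the tridiagonal system
  2·M_0 + 8·M_1 + 2·M_2 = 6(Δ_1 - Δ_0) = -33
Clamped end conditions give two more equations: 2h_0·M_0 + h_0·M_1 = 6(Δ_0 - g'(0)) = 24 and h_1·M_1 + 2h_1·M_2 = 6(g'(4) - Δ_1) = 51.
Hence M_0 = 95/8, M_1 = -47/4, M_2 = 149/8.
On [2, 4], g'(x) = b_1 + 2c_1·(x - 2) + 3d_1·(x - 2)² with b_1 = Δ_1 - h_1(2M_1 + M_2)/6 = -7/8, c_1 = M_1/2 = -47/8, d_1 = (M_2 - M_1)/(6h_1) = 81/32. So g'(2) = -7/8.

-0.8750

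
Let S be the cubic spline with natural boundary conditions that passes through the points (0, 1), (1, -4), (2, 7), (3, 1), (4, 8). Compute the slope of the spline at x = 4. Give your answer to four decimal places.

Write M_i for S''(x_i). With h_i = 1, 1, 1, 1 and divided differences Δ_i = -5, 11, -6, 7, the continuity of S' gives the tridiagonal system
  1·M_0 + 4·M_1 + 1·M_2 = 6(Δ_1 - Δ_0) = 96
  1·M_1 + 4·M_2 + 1·M_3 = 6(Δ_2 - Δ_1) = -102
  1·M_2 + 4·M_3 + 1·M_4 = 6(Δ_3 - Δ_2) = 78
Natural end conditions: M_0 = M_4 = 0.
Forward elimination and back-substitution give M_0 = 0, M_1 = 963/28, M_2 = -291/7, M_3 = 837/28, M_4 = 0.
On [3, 4], S'(x) = b_3 + 2c_3·(x - 3) + 3d_3·(x - 3)² with b_3 = Δ_3 - h_3(2M_3 + M_4)/6 = -83/28, c_3 = M_3/2 = 837/56, d_3 = (M_4 - M_3)/(6h_3) = -279/56. So S'(4) = 671/56.

11.9821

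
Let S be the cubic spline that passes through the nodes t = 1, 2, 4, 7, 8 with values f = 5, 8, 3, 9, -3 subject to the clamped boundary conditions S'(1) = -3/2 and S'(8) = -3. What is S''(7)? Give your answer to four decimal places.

With m_i denoting the second derivative at x_i, h_i = 1, 2, 3, 1, and Δ_i = (y_(i+1) − y_i)/h_i = 3, -5/2, 2, -12:
  1·m_0 + 6·m_1 + 2·m_2 = 6(Δ_1 - Δ_0) = -33
  2·m_1 + 10·m_2 + 3·m_3 = 6(Δ_2 - Δ_1) = 27
  3·m_2 + 8·m_3 + 1·m_4 = 6(Δ_3 - Δ_2) = -84
Clamped end conditions give two more equations: 2h_0·m_0 + h_0·m_1 = 6(Δ_0 - S'(1)) = 27 and h_3·m_3 + 2h_3·m_4 = 6(S'(8) - Δ_3) = 54.
Solving: m_0 = 1459/74, m_1 = -460/37, m_2 = 1619/148, m_3 = -1419/74, m_4 = 5415/148.

-19.1757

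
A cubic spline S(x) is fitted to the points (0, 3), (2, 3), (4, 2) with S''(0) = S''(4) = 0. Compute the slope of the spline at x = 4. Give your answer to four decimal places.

Put m_i = S'' at the i-th knot. Here h = (2, 2) and Δ = (0, -1/2), so the interior equations h_(i-1)·m_(i-1) + 2(h_(i-1)+h_i)·m_i + h_i·m_(i+1) = 6(Δ_i − Δ_(i-1)) read
  2·m_0 + 8·m_1 + 2·m_2 = 6(Δ_1 - Δ_0) = -3
Natural end conditions: m_0 = m_2 = 0.
Hence m_0 = 0, m_1 = -3/8, m_2 = 0.
On [2, 4], S'(x) = b_1 + 2c_1·(x - 2) + 3d_1·(x - 2)² with b_1 = Δ_1 - h_1(2m_1 + m_2)/6 = -1/4, c_1 = m_1/2 = -3/16, d_1 = (m_2 - m_1)/(6h_1) = 1/32. So S'(4) = -5/8.

-0.6250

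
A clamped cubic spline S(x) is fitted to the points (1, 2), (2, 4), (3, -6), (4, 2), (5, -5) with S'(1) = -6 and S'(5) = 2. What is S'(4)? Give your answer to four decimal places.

Write M_i for S''(x_i). With h_i = 1, 1, 1, 1 and divided differences Δ_i = 2, -10, 8, -7, the continuity of S' gives the tridiagonal system
  1·M_0 + 4·M_1 + 1·M_2 = 6(Δ_1 - Δ_0) = -72
  1·M_1 + 4·M_2 + 1·M_3 = 6(Δ_2 - Δ_1) = 108
  1·M_2 + 4·M_3 + 1·M_4 = 6(Δ_3 - Δ_2) = -90
Clamped end conditions give two more equations: 2h_0·M_0 + h_0·M_1 = 6(Δ_0 - S'(1)) = 48 and h_3·M_3 + 2h_3·M_4 = 6(S'(5) - Δ_3) = 54.
Solving: M_0 = 179/4, M_1 = -83/2, M_2 = 197/4, M_3 = -95/2, M_4 = 203/4.
On [4, 5], S'(x) = b_3 + 2c_3·(x - 4) + 3d_3·(x - 4)² with b_3 = Δ_3 - h_3(2M_3 + M_4)/6 = 3/8, c_3 = M_3/2 = -95/4, d_3 = (M_4 - M_3)/(6h_3) = 131/8. So S'(4) = 3/8.

0.3750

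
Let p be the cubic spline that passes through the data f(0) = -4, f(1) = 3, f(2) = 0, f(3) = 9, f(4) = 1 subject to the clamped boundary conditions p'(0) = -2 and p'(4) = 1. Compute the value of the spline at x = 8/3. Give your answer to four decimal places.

7.0370

Put σ_i = p'' at the i-th knot. Here h = (1, 1, 1, 1) and Δ = (7, -3, 9, -8), so the interior equations h_(i-1)·σ_(i-1) + 2(h_(i-1)+h_i)·σ_i + h_i·σ_(i+1) = 6(Δ_i − Δ_(i-1)) read
  1·σ_0 + 4·σ_1 + 1·σ_2 = 6(Δ_1 - Δ_0) = -60
  1·σ_1 + 4·σ_2 + 1·σ_3 = 6(Δ_2 - Δ_1) = 72
  1·σ_2 + 4·σ_3 + 1·σ_4 = 6(Δ_3 - Δ_2) = -102
Clamped end conditions give two more equations: 2h_0·σ_0 + h_0·σ_1 = 6(Δ_0 - p'(0)) = 54 and h_3·σ_3 + 2h_3·σ_4 = 6(p'(4) - Δ_3) = 54.
Forward elimination and back-substitution give σ_0 = 45, σ_1 = -36, σ_2 = 39, σ_3 = -48, σ_4 = 51.
On [2, 3], p(x) = 0 + 4·(x - 2) + 39/2·(x - 2)² - 29/2·(x - 2)³.
With (x - 2) = 2/3: p(8/3) = 190/27.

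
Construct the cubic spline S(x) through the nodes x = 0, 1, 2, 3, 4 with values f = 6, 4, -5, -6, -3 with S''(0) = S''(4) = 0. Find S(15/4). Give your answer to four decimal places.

-3.8379

Write M_i for S''(x_i). With h_i = 1, 1, 1, 1 and divided differences Δ_i = -2, -9, -1, 3, the continuity of S' gives the tridiagonal system
  1·M_0 + 4·M_1 + 1·M_2 = 6(Δ_1 - Δ_0) = -42
  1·M_1 + 4·M_2 + 1·M_3 = 6(Δ_2 - Δ_1) = 48
  1·M_2 + 4·M_3 + 1·M_4 = 6(Δ_3 - Δ_2) = 24
Natural end conditions: M_0 = M_4 = 0.
Forward elimination and back-substitution give M_0 = 0, M_1 = -57/4, M_2 = 15, M_3 = 9/4, M_4 = 0.
On [3, 4], S(x) = -6 + 9/4·(x - 3) + 9/8·(x - 3)² - 3/8·(x - 3)³.
With (x - 3) = 3/4: S(15/4) = -1965/512.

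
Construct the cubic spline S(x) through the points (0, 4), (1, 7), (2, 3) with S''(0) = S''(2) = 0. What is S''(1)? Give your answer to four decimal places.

-10.5000

Put M_i = S'' at the i-th knot. Here h = (1, 1) and Δ = (3, -4), so the interior equations h_(i-1)·M_(i-1) + 2(h_(i-1)+h_i)·M_i + h_i·M_(i+1) = 6(Δ_i − Δ_(i-1)) read
  1·M_0 + 4·M_1 + 1·M_2 = 6(Δ_1 - Δ_0) = -42
Natural end conditions: M_0 = M_2 = 0.
Hence M_0 = 0, M_1 = -21/2, M_2 = 0.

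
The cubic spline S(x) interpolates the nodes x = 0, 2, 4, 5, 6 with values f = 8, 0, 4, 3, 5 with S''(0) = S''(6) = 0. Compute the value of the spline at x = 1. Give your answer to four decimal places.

With M_i denoting the second derivative at x_i, h_i = 2, 2, 1, 1, and Δ_i = (y_(i+1) − y_i)/h_i = -4, 2, -1, 2:
  2·M_0 + 8·M_1 + 2·M_2 = 6(Δ_1 - Δ_0) = 36
  2·M_1 + 6·M_2 + 1·M_3 = 6(Δ_2 - Δ_1) = -18
  1·M_2 + 4·M_3 + 1·M_4 = 6(Δ_3 - Δ_2) = 18
Natural end conditions: M_0 = M_4 = 0.
Solving: M_0 = 0, M_1 = 6, M_2 = -6, M_3 = 6, M_4 = 0.
On [0, 2], S(x) = 8 - 6·x + 0·x² + 1/2·x³.
With x = 1: S(1) = 5/2.

2.5000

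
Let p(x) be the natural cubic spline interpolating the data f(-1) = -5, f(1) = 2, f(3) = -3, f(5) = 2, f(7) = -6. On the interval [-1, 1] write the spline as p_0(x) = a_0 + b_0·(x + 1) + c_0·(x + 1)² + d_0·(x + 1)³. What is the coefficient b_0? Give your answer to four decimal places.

5.5804

Write m_i for p''(x_i). With h_i = 2, 2, 2, 2 and divided differences Δ_i = 7/2, -5/2, 5/2, -4, the continuity of p' gives the tridiagonal system
  2·m_0 + 8·m_1 + 2·m_2 = 6(Δ_1 - Δ_0) = -36
  2·m_1 + 8·m_2 + 2·m_3 = 6(Δ_2 - Δ_1) = 30
  2·m_2 + 8·m_3 + 2·m_4 = 6(Δ_3 - Δ_2) = -39
Natural end conditions: m_0 = m_4 = 0.
Solving: m_0 = 0, m_1 = -699/112, m_2 = 195/28, m_3 = -741/112, m_4 = 0.
On [-1, 1], with p_0(x) = a_0 + b_0·(x + 1) + c_0·(x + 1)² + d_0·(x + 1)³: c_0 = m_0/2 = 0, d_0 = (m_1 - m_0)/(6h_0) = -233/448, b_0 = Δ_0 - h_0(2m_0 + m_1)/6 = 625/112.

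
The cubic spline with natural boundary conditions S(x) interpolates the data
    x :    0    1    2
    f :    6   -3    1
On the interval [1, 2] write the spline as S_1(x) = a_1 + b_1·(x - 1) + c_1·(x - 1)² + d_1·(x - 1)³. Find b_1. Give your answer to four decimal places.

Put M_i = S'' at the i-th knot. Here h = (1, 1) and Δ = (-9, 4), so the interior equations h_(i-1)·M_(i-1) + 2(h_(i-1)+h_i)·M_i + h_i·M_(i+1) = 6(Δ_i − Δ_(i-1)) read
  1·M_0 + 4·M_1 + 1·M_2 = 6(Δ_1 - Δ_0) = 78
Natural end conditions: M_0 = M_2 = 0.
Hence M_0 = 0, M_1 = 39/2, M_2 = 0.
On [1, 2], with S_1(x) = a_1 + b_1·(x - 1) + c_1·(x - 1)² + d_1·(x - 1)³: c_1 = M_1/2 = 39/4, d_1 = (M_2 - M_1)/(6h_1) = -13/4, b_1 = Δ_1 - h_1(2M_1 + M_2)/6 = -5/2.

-2.5000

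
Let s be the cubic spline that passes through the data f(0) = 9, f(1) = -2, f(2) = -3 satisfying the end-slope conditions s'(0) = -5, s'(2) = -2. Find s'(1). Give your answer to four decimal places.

-7.2500

Let σ_i = s''(x_i). Step sizes h_i = 1, 1; slopes of the chords Δ_i = (y_(i+1) - y_i)/h_i = -11, -1.
  1·σ_0 + 4·σ_1 + 1·σ_2 = 6(Δ_1 - Δ_0) = 60
Clamped end conditions give two more equations: 2h_0·σ_0 + h_0·σ_1 = 6(Δ_0 - s'(0)) = -36 and h_1·σ_1 + 2h_1·σ_2 = 6(s'(2) - Δ_1) = -6.
Solving the tridiagonal system: σ_0 = -63/2, σ_1 = 27, σ_2 = -33/2.
On [1, 2], s'(x) = b_1 + 2c_1·(x - 1) + 3d_1·(x - 1)² with b_1 = Δ_1 - h_1(2σ_1 + σ_2)/6 = -29/4, c_1 = σ_1/2 = 27/2, d_1 = (σ_2 - σ_1)/(6h_1) = -29/4. So s'(1) = -29/4.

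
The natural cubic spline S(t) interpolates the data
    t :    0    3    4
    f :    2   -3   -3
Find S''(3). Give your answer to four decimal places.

Let M_i = S''(x_i). Step sizes h_i = 3, 1; slopes of the chords Δ_i = (y_(i+1) - y_i)/h_i = -5/3, 0.
  3·M_0 + 8·M_1 + 1·M_2 = 6(Δ_1 - Δ_0) = 10
Natural end conditions: M_0 = M_2 = 0.
Solving: M_0 = 0, M_1 = 5/4, M_2 = 0.

1.2500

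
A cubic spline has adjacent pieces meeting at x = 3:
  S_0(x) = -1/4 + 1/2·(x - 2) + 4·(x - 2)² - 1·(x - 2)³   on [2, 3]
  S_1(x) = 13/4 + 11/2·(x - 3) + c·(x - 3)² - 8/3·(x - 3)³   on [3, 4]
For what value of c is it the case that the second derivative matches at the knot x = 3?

1

S_0''(x) = 8 - 6·(x - 2), so S_0''(3) = 2. On the right, S_1''(3) = 2c, so c = 1.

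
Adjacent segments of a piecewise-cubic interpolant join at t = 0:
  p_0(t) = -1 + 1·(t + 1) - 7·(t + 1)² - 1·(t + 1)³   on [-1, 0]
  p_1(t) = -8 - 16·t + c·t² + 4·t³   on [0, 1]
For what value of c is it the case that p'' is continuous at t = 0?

-10

p_0''(t) = -14 - 6·(t + 1), so p_0''(0) = -20. On the right, p_1''(0) = 2c, so c = -10.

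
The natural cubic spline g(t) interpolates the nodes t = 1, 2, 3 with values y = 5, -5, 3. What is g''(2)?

27

With m_i denoting the second derivative at x_i, h_i = 1, 1, and Δ_i = (y_(i+1) − y_i)/h_i = -10, 8:
  1·m_0 + 4·m_1 + 1·m_2 = 6(Δ_1 - Δ_0) = 108
Natural end conditions: m_0 = m_2 = 0.
Solving the tridiagonal system: m_0 = 0, m_1 = 27, m_2 = 0.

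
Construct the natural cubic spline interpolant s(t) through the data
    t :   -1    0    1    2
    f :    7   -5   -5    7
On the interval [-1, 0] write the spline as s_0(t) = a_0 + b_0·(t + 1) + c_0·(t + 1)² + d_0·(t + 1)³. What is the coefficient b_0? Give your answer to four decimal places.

-14.4000

With M_i denoting the second derivative at x_i, h_i = 1, 1, 1, and Δ_i = (y_(i+1) − y_i)/h_i = -12, 0, 12:
  1·M_0 + 4·M_1 + 1·M_2 = 6(Δ_1 - Δ_0) = 72
  1·M_1 + 4·M_2 + 1·M_3 = 6(Δ_2 - Δ_1) = 72
Natural end conditions: M_0 = M_3 = 0.
Hence M_0 = 0, M_1 = 72/5, M_2 = 72/5, M_3 = 0.
On [-1, 0], with s_0(t) = a_0 + b_0·(t + 1) + c_0·(t + 1)² + d_0·(t + 1)³: c_0 = M_0/2 = 0, d_0 = (M_1 - M_0)/(6h_0) = 12/5, b_0 = Δ_0 - h_0(2M_0 + M_1)/6 = -72/5.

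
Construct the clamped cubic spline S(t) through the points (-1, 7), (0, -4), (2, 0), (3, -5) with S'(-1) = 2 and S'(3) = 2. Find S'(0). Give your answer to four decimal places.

Write M_i for S''(x_i). With h_i = 1, 2, 1 and divided differences Δ_i = -11, 2, -5, the continuity of S' gives the tridiagonal system
  1·M_0 + 6·M_1 + 2·M_2 = 6(Δ_1 - Δ_0) = 78
  2·M_1 + 6·M_2 + 1·M_3 = 6(Δ_2 - Δ_1) = -42
Clamped end conditions give two more equations: 2h_0·M_0 + h_0·M_1 = 6(Δ_0 - S'(-1)) = -78 and h_2·M_2 + 2h_2·M_3 = 6(S'(3) - Δ_2) = 42.
Solving the tridiagonal system: M_0 = -1878/35, M_1 = 1026/35, M_2 = -774/35, M_3 = 1122/35.
On [0, 2], S'(t) = b_1 + 2c_1·t + 3d_1·t² with b_1 = Δ_1 - h_1(2M_1 + M_2)/6 = -356/35, c_1 = M_1/2 = 513/35, d_1 = (M_2 - M_1)/(6h_1) = -30/7. So S'(0) = -356/35.

-10.1714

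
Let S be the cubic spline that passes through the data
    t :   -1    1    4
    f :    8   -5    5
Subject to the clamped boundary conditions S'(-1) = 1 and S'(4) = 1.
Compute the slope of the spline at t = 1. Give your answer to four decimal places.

-4.3500

With M_i denoting the second derivative at x_i, h_i = 2, 3, and Δ_i = (y_(i+1) − y_i)/h_i = -13/2, 10/3:
  2·M_0 + 10·M_1 + 3·M_2 = 6(Δ_1 - Δ_0) = 59
Clamped end conditions give two more equations: 2h_0·M_0 + h_0·M_1 = 6(Δ_0 - S'(-1)) = -45 and h_1·M_1 + 2h_1·M_2 = 6(S'(4) - Δ_1) = -14.
Hence M_0 = -343/20, M_1 = 59/5, M_2 = -247/30.
On [1, 4], S'(t) = b_1 + 2c_1·(t - 1) + 3d_1·(t - 1)² with b_1 = Δ_1 - h_1(2M_1 + M_2)/6 = -87/20, c_1 = M_1/2 = 59/10, d_1 = (M_2 - M_1)/(6h_1) = -601/540. So S'(1) = -87/20.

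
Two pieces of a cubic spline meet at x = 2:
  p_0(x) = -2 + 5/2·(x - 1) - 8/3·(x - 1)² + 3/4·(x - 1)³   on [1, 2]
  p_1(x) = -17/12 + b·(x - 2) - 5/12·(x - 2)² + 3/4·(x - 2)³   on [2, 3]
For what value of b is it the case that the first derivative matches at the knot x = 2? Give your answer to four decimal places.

-0.5833

p_0'(x) = 5/2 - 16/3·(x - 1) + 9/4·(x - 1)², so p_0'(2) = -7/12. On the right, p_1'(2) = b, so b = -7/12.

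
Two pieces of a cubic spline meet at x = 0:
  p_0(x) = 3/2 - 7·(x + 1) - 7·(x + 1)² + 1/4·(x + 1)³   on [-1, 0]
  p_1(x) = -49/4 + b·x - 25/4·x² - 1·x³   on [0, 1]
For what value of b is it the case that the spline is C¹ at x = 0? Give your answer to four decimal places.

-20.2500

p_0'(x) = -7 - 14·(x + 1) + 3/4·(x + 1)², so p_0'(0) = -81/4. On the right, p_1'(0) = b, so b = -81/4.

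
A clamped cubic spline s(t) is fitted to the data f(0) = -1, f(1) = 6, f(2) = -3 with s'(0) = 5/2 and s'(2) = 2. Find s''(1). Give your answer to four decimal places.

-47.5000

With m_i denoting the second derivative at x_i, h_i = 1, 1, and Δ_i = (y_(i+1) − y_i)/h_i = 7, -9:
  1·m_0 + 4·m_1 + 1·m_2 = 6(Δ_1 - Δ_0) = -96
Clamped end conditions give two more equations: 2h_0·m_0 + h_0·m_1 = 6(Δ_0 - s'(0)) = 27 and h_1·m_1 + 2h_1·m_2 = 6(s'(2) - Δ_1) = 66.
Solving: m_0 = 149/4, m_1 = -95/2, m_2 = 227/4.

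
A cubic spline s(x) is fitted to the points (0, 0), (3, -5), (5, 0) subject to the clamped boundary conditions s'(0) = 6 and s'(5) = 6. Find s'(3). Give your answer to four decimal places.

-1.7500

Write M_i for s''(x_i). With h_i = 3, 2 and divided differences Δ_i = -5/3, 5/2, the continuity of s' gives the tridiagonal system
  3·M_0 + 10·M_1 + 2·M_2 = 6(Δ_1 - Δ_0) = 25
Clamped end conditions give two more equations: 2h_0·M_0 + h_0·M_1 = 6(Δ_0 - s'(0)) = -46 and h_1·M_1 + 2h_1·M_2 = 6(s'(5) - Δ_1) = 21.
Hence M_0 = -61/6, M_1 = 5, M_2 = 11/4.
On [3, 5], s'(x) = b_1 + 2c_1·(x - 3) + 3d_1·(x - 3)² with b_1 = Δ_1 - h_1(2M_1 + M_2)/6 = -7/4, c_1 = M_1/2 = 5/2, d_1 = (M_2 - M_1)/(6h_1) = -3/16. So s'(3) = -7/4.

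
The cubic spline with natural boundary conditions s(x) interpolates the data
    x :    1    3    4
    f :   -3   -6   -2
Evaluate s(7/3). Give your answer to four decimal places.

-6.3580

Put σ_i = s'' at the i-th knot. Here h = (2, 1) and Δ = (-3/2, 4), so the interior equations h_(i-1)·σ_(i-1) + 2(h_(i-1)+h_i)·σ_i + h_i·σ_(i+1) = 6(Δ_i − Δ_(i-1)) read
  2·σ_0 + 6·σ_1 + 1·σ_2 = 6(Δ_1 - Δ_0) = 33
Natural end conditions: σ_0 = σ_2 = 0.
Solving the tridiagonal system: σ_0 = 0, σ_1 = 11/2, σ_2 = 0.
On [1, 3], s(x) = -3 - 10/3·(x - 1) + 0·(x - 1)² + 11/24·(x - 1)³.
With (x - 1) = 4/3: s(7/3) = -515/81.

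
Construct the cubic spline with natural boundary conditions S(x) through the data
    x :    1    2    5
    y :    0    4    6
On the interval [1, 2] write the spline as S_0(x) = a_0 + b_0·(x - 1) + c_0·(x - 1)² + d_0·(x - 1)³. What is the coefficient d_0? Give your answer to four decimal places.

-0.4167

Put M_i = S'' at the i-th knot. Here h = (1, 3) and Δ = (4, 2/3), so the interior equations h_(i-1)·M_(i-1) + 2(h_(i-1)+h_i)·M_i + h_i·M_(i+1) = 6(Δ_i − Δ_(i-1)) read
  1·M_0 + 8·M_1 + 3·M_2 = 6(Δ_1 - Δ_0) = -20
Natural end conditions: M_0 = M_2 = 0.
Solving: M_0 = 0, M_1 = -5/2, M_2 = 0.
On [1, 2], with S_0(x) = a_0 + b_0·(x - 1) + c_0·(x - 1)² + d_0·(x - 1)³: c_0 = M_0/2 = 0, d_0 = (M_1 - M_0)/(6h_0) = -5/12, b_0 = Δ_0 - h_0(2M_0 + M_1)/6 = 53/12.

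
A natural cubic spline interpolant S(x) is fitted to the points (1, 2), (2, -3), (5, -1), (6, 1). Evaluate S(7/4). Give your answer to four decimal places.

Write M_i for S''(x_i). With h_i = 1, 3, 1 and divided differences Δ_i = -5, 2/3, 2, the continuity of S' gives the tridiagonal system
  1·M_0 + 8·M_1 + 3·M_2 = 6(Δ_1 - Δ_0) = 34
  3·M_1 + 8·M_2 + 1·M_3 = 6(Δ_2 - Δ_1) = 8
Natural end conditions: M_0 = M_3 = 0.
Hence M_0 = 0, M_1 = 248/55, M_2 = -38/55, M_3 = 0.
On [1, 2], S(x) = 2 - 949/165·(x - 1) + 0·(x - 1)² + 124/165·(x - 1)³.
With (x - 1) = 3/4: S(7/4) = -1757/880.

-1.9966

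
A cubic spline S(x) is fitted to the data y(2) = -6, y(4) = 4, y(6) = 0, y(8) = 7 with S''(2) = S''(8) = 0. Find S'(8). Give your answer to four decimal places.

5.4333

Write σ_i for S''(x_i). With h_i = 2, 2, 2 and divided differences Δ_i = 5, -2, 7/2, the continuity of S' gives the tridiagonal system
  2·σ_0 + 8·σ_1 + 2·σ_2 = 6(Δ_1 - Δ_0) = -42
  2·σ_1 + 8·σ_2 + 2·σ_3 = 6(Δ_2 - Δ_1) = 33
Natural end conditions: σ_0 = σ_3 = 0.
Hence σ_0 = 0, σ_1 = -67/10, σ_2 = 29/5, σ_3 = 0.
On [6, 8], S'(x) = b_2 + 2c_2·(x - 6) + 3d_2·(x - 6)² with b_2 = Δ_2 - h_2(2σ_2 + σ_3)/6 = -11/30, c_2 = σ_2/2 = 29/10, d_2 = (σ_3 - σ_2)/(6h_2) = -29/60. So S'(8) = 163/30.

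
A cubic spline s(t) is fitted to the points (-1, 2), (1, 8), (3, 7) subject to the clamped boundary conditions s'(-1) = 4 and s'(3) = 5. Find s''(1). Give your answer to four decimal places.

-5.7500

Put M_i = s'' at the i-th knot. Here h = (2, 2) and Δ = (3, -1/2), so the interior equations h_(i-1)·M_(i-1) + 2(h_(i-1)+h_i)·M_i + h_i·M_(i+1) = 6(Δ_i − Δ_(i-1)) read
  2·M_0 + 8·M_1 + 2·M_2 = 6(Δ_1 - Δ_0) = -21
Clamped end conditions give two more equations: 2h_0·M_0 + h_0·M_1 = 6(Δ_0 - s'(-1)) = -6 and h_1·M_1 + 2h_1·M_2 = 6(s'(3) - Δ_1) = 33.
Forward elimination and back-substitution give M_0 = 11/8, M_1 = -23/4, M_2 = 89/8.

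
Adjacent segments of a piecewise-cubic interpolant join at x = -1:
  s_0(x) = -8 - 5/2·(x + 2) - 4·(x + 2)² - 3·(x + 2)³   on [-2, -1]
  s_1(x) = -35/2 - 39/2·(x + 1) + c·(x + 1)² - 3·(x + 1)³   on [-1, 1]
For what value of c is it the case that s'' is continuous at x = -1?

s_0''(x) = -8 - 18·(x + 2), so s_0''(-1) = -26. On the right, s_1''(-1) = 2c, so c = -13.

-13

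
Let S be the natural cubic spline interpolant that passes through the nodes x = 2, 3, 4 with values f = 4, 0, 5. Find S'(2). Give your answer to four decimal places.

-6.2500

Put m_i = S'' at the i-th knot. Here h = (1, 1) and Δ = (-4, 5), so the interior equations h_(i-1)·m_(i-1) + 2(h_(i-1)+h_i)·m_i + h_i·m_(i+1) = 6(Δ_i − Δ_(i-1)) read
  1·m_0 + 4·m_1 + 1·m_2 = 6(Δ_1 - Δ_0) = 54
Natural end conditions: m_0 = m_2 = 0.
Hence m_0 = 0, m_1 = 27/2, m_2 = 0.
On [2, 3], S'(x) = b_0 + 2c_0·(x - 2) + 3d_0·(x - 2)² with b_0 = Δ_0 - h_0(2m_0 + m_1)/6 = -25/4, c_0 = m_0/2 = 0, d_0 = (m_1 - m_0)/(6h_0) = 9/4. So S'(2) = -25/4.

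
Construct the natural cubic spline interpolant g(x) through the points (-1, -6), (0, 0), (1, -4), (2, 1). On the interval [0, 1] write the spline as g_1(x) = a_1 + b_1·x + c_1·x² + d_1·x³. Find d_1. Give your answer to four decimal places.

6.3333

Let M_i = g''(x_i). Step sizes h_i = 1, 1, 1; slopes of the chords Δ_i = (y_(i+1) - y_i)/h_i = 6, -4, 5.
  1·M_0 + 4·M_1 + 1·M_2 = 6(Δ_1 - Δ_0) = -60
  1·M_1 + 4·M_2 + 1·M_3 = 6(Δ_2 - Δ_1) = 54
Natural end conditions: M_0 = M_3 = 0.
Solving: M_0 = 0, M_1 = -98/5, M_2 = 92/5, M_3 = 0.
On [0, 1], with g_1(x) = a_1 + b_1·x + c_1·x² + d_1·x³: c_1 = M_1/2 = -49/5, d_1 = (M_2 - M_1)/(6h_1) = 19/3, b_1 = Δ_1 - h_1(2M_1 + M_2)/6 = -8/15.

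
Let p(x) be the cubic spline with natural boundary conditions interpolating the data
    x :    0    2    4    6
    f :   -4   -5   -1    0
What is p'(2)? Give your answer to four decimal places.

With M_i denoting the second derivative at x_i, h_i = 2, 2, 2, and Δ_i = (y_(i+1) − y_i)/h_i = -1/2, 2, 1/2:
  2·M_0 + 8·M_1 + 2·M_2 = 6(Δ_1 - Δ_0) = 15
  2·M_1 + 8·M_2 + 2·M_3 = 6(Δ_2 - Δ_1) = -9
Natural end conditions: M_0 = M_3 = 0.
Solving: M_0 = 0, M_1 = 23/10, M_2 = -17/10, M_3 = 0.
On [2, 4], p'(x) = b_1 + 2c_1·(x - 2) + 3d_1·(x - 2)² with b_1 = Δ_1 - h_1(2M_1 + M_2)/6 = 31/30, c_1 = M_1/2 = 23/20, d_1 = (M_2 - M_1)/(6h_1) = -1/3. So p'(2) = 31/30.

1.0333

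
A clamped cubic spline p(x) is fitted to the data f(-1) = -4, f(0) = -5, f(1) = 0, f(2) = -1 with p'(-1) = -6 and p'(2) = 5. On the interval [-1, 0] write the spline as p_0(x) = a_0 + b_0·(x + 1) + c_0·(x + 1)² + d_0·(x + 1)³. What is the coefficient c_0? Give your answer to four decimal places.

Write M_i for p''(x_i). With h_i = 1, 1, 1 and divided differences Δ_i = -1, 5, -1, the continuity of p' gives the tridiagonal system
  1·M_0 + 4·M_1 + 1·M_2 = 6(Δ_1 - Δ_0) = 36
  1·M_1 + 4·M_2 + 1·M_3 = 6(Δ_2 - Δ_1) = -36
Clamped end conditions give two more equations: 2h_0·M_0 + h_0·M_1 = 6(Δ_0 - p'(-1)) = 30 and h_2·M_2 + 2h_2·M_3 = 6(p'(2) - Δ_2) = 36.
Solving the tridiagonal system: M_0 = 28/3, M_1 = 34/3, M_2 = -56/3, M_3 = 82/3.
On [-1, 0], with p_0(x) = a_0 + b_0·(x + 1) + c_0·(x + 1)² + d_0·(x + 1)³: c_0 = M_0/2 = 14/3, d_0 = (M_1 - M_0)/(6h_0) = 1/3, b_0 = Δ_0 - h_0(2M_0 + M_1)/6 = -6.

4.6667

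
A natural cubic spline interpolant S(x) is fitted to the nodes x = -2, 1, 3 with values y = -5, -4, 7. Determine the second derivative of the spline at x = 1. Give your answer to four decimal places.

3.1000

With σ_i denoting the second derivative at x_i, h_i = 3, 2, and Δ_i = (y_(i+1) − y_i)/h_i = 1/3, 11/2:
  3·σ_0 + 10·σ_1 + 2·σ_2 = 6(Δ_1 - Δ_0) = 31
Natural end conditions: σ_0 = σ_2 = 0.
Solving: σ_0 = 0, σ_1 = 31/10, σ_2 = 0.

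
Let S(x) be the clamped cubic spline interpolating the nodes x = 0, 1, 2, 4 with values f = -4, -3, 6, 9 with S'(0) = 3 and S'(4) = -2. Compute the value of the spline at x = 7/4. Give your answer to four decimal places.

Let σ_i = S''(x_i). Step sizes h_i = 1, 1, 2; slopes of the chords Δ_i = (y_(i+1) - y_i)/h_i = 1, 9, 3/2.
  1·σ_0 + 4·σ_1 + 1·σ_2 = 6(Δ_1 - Δ_0) = 48
  1·σ_1 + 6·σ_2 + 2·σ_3 = 6(Δ_2 - Δ_1) = -45
Clamped end conditions give two more equations: 2h_0·σ_0 + h_0·σ_1 = 6(Δ_0 - S'(0)) = -12 and h_2·σ_2 + 2h_2·σ_3 = 6(S'(4) - Δ_2) = -21.
Solving the tridiagonal system: σ_0 = -335/22, σ_1 = 203/11, σ_2 = -233/22, σ_3 = 1/22.
On [1, 2], S(x) = -3 + 203/44·(x - 1) + 203/22·(x - 1)² - 213/44·(x - 1)³.
With (x - 1) = 3/4: S(7/4) = 10161/2816.

3.6083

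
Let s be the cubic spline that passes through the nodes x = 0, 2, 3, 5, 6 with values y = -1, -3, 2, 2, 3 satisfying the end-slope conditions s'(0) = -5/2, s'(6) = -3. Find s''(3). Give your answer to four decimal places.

Write m_i for s''(x_i). With h_i = 2, 1, 2, 1 and divided differences Δ_i = -1, 5, 0, 1, the continuity of s' gives the tridiagonal system
  2·m_0 + 6·m_1 + 1·m_2 = 6(Δ_1 - Δ_0) = 36
  1·m_1 + 6·m_2 + 2·m_3 = 6(Δ_2 - Δ_1) = -30
  2·m_2 + 6·m_3 + 1·m_4 = 6(Δ_3 - Δ_2) = 6
Clamped end conditions give two more equations: 2h_0·m_0 + h_0·m_1 = 6(Δ_0 - s'(0)) = 9 and h_3·m_3 + 2h_3·m_4 = 6(s'(6) - Δ_3) = -24.
Forward elimination and back-substitution give m_0 = -649/372, m_1 = 743/93, m_2 = -1571/186, m_3 = 590/93, m_4 = -1411/93.

-8.4462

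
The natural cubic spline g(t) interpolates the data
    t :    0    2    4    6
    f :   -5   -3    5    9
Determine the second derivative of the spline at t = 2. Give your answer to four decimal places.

Put M_i = g'' at the i-th knot. Here h = (2, 2, 2) and Δ = (1, 4, 2), so the interior equations h_(i-1)·M_(i-1) + 2(h_(i-1)+h_i)·M_i + h_i·M_(i+1) = 6(Δ_i − Δ_(i-1)) read
  2·M_0 + 8·M_1 + 2·M_2 = 6(Δ_1 - Δ_0) = 18
  2·M_1 + 8·M_2 + 2·M_3 = 6(Δ_2 - Δ_1) = -12
Natural end conditions: M_0 = M_3 = 0.
Forward elimination and back-substitution give M_0 = 0, M_1 = 14/5, M_2 = -11/5, M_3 = 0.

2.8000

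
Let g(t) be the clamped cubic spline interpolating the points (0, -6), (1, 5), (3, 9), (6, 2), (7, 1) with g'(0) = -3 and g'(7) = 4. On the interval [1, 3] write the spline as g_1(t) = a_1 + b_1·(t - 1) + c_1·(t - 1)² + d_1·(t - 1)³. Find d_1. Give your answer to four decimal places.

With σ_i denoting the second derivative at x_i, h_i = 1, 2, 3, 1, and Δ_i = (y_(i+1) − y_i)/h_i = 11, 2, -7/3, -1:
  1·σ_0 + 6·σ_1 + 2·σ_2 = 6(Δ_1 - Δ_0) = -54
  2·σ_1 + 10·σ_2 + 3·σ_3 = 6(Δ_2 - Δ_1) = -26
  3·σ_2 + 8·σ_3 + 1·σ_4 = 6(Δ_3 - Δ_2) = 8
Clamped end conditions give two more equations: 2h_0·σ_0 + h_0·σ_1 = 6(Δ_0 - g'(0)) = 84 and h_3·σ_3 + 2h_3·σ_4 = 6(g'(7) - Δ_3) = 30.
Forward elimination and back-substitution give σ_0 = 5660/111, σ_1 = -1996/111, σ_2 = 161/111, σ_3 = -56/37, σ_4 = 583/37.
On [1, 3], with g_1(t) = a_1 + b_1·(t - 1) + c_1·(t - 1)² + d_1·(t - 1)³: c_1 = σ_1/2 = -998/111, d_1 = (σ_2 - σ_1)/(6h_1) = 719/444, b_1 = Δ_1 - h_1(2σ_1 + σ_2)/6 = 1499/111.

1.6194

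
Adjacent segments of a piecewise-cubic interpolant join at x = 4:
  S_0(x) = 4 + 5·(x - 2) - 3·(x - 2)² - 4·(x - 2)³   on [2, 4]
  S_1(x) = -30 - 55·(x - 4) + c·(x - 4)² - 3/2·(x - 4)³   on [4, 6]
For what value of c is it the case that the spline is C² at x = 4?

-27

S_0''(x) = -6 - 24·(x - 2), so S_0''(4) = -54. On the right, S_1''(4) = 2c, so c = -27.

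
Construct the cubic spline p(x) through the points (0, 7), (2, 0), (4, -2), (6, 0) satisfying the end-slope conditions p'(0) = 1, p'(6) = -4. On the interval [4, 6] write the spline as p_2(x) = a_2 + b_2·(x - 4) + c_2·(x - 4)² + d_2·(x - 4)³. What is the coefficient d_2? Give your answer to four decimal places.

Put M_i = p'' at the i-th knot. Here h = (2, 2, 2) and Δ = (-7/2, -1, 1), so the interior equations h_(i-1)·M_(i-1) + 2(h_(i-1)+h_i)·M_i + h_i·M_(i+1) = 6(Δ_i − Δ_(i-1)) read
  2·M_0 + 8·M_1 + 2·M_2 = 6(Δ_1 - Δ_0) = 15
  2·M_1 + 8·M_2 + 2·M_3 = 6(Δ_2 - Δ_1) = 12
Clamped end conditions give two more equations: 2h_0·M_0 + h_0·M_1 = 6(Δ_0 - p'(0)) = -27 and h_2·M_2 + 2h_2·M_3 = 6(p'(6) - Δ_2) = -30.
Solving: M_0 = -251/30, M_1 = 97/30, M_2 = 44/15, M_3 = -269/30.
On [4, 6], with p_2(x) = a_2 + b_2·(x - 4) + c_2·(x - 4)² + d_2·(x - 4)³: c_2 = M_2/2 = 22/15, d_2 = (M_3 - M_2)/(6h_2) = -119/120, b_2 = Δ_2 - h_2(2M_2 + M_3)/6 = 61/30.

-0.9917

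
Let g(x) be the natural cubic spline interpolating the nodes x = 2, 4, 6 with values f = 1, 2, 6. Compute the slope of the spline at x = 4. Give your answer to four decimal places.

1.2500

Write M_i for g''(x_i). With h_i = 2, 2 and divided differences Δ_i = 1/2, 2, the continuity of g' gives the tridiagonal system
  2·M_0 + 8·M_1 + 2·M_2 = 6(Δ_1 - Δ_0) = 9
Natural end conditions: M_0 = M_2 = 0.
Hence M_0 = 0, M_1 = 9/8, M_2 = 0.
On [4, 6], g'(x) = b_1 + 2c_1·(x - 4) + 3d_1·(x - 4)² with b_1 = Δ_1 - h_1(2M_1 + M_2)/6 = 5/4, c_1 = M_1/2 = 9/16, d_1 = (M_2 - M_1)/(6h_1) = -3/32. So g'(4) = 5/4.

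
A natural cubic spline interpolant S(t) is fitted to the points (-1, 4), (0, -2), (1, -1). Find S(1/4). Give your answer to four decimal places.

-2.3242

Put M_i = S'' at the i-th knot. Here h = (1, 1) and Δ = (-6, 1), so the interior equations h_(i-1)·M_(i-1) + 2(h_(i-1)+h_i)·M_i + h_i·M_(i+1) = 6(Δ_i − Δ_(i-1)) read
  1·M_0 + 4·M_1 + 1·M_2 = 6(Δ_1 - Δ_0) = 42
Natural end conditions: M_0 = M_2 = 0.
Solving the tridiagonal system: M_0 = 0, M_1 = 21/2, M_2 = 0.
On [0, 1], S(t) = -2 - 5/2·t + 21/4·t² - 7/4·t³.
With t = 1/4: S(1/4) = -595/256.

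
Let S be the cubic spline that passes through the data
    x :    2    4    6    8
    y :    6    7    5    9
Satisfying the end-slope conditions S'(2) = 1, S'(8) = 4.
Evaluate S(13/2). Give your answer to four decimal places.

With m_i denoting the second derivative at x_i, h_i = 2, 2, 2, and Δ_i = (y_(i+1) − y_i)/h_i = 1/2, -1, 2:
  2·m_0 + 8·m_1 + 2·m_2 = 6(Δ_1 - Δ_0) = -9
  2·m_1 + 8·m_2 + 2·m_3 = 6(Δ_2 - Δ_1) = 18
Clamped end conditions give two more equations: 2h_0·m_0 + h_0·m_1 = 6(Δ_0 - S'(2)) = -3 and h_2·m_2 + 2h_2·m_3 = 6(S'(8) - Δ_2) = 12.
Solving the tridiagonal system: m_0 = 1/10, m_1 = -17/10, m_2 = 11/5, m_3 = 19/10.
On [6, 8], S(x) = 5 - 1/10·(x - 6) + 11/10·(x - 6)² - 1/40·(x - 6)³.
With (x - 6) = 1/2: S(13/2) = 1671/320.

5.2219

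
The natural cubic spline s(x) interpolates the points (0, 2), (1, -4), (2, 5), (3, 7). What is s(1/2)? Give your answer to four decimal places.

-2.6750

Write σ_i for s''(x_i). With h_i = 1, 1, 1 and divided differences Δ_i = -6, 9, 2, the continuity of s' gives the tridiagonal system
  1·σ_0 + 4·σ_1 + 1·σ_2 = 6(Δ_1 - Δ_0) = 90
  1·σ_1 + 4·σ_2 + 1·σ_3 = 6(Δ_2 - Δ_1) = -42
Natural end conditions: σ_0 = σ_3 = 0.
Solving: σ_0 = 0, σ_1 = 134/5, σ_2 = -86/5, σ_3 = 0.
On [0, 1], s(x) = 2 - 157/15·x + 0·x² + 67/15·x³.
With x = 1/2: s(1/2) = -107/40.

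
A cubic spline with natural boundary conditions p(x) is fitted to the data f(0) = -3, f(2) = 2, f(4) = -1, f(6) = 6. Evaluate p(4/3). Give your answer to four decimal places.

With σ_i denoting the second derivative at x_i, h_i = 2, 2, 2, and Δ_i = (y_(i+1) − y_i)/h_i = 5/2, -3/2, 7/2:
  2·σ_0 + 8·σ_1 + 2·σ_2 = 6(Δ_1 - Δ_0) = -24
  2·σ_1 + 8·σ_2 + 2·σ_3 = 6(Δ_2 - Δ_1) = 30
Natural end conditions: σ_0 = σ_3 = 0.
Forward elimination and back-substitution give σ_0 = 0, σ_1 = -21/5, σ_2 = 24/5, σ_3 = 0.
On [0, 2], p(x) = -3 + 39/10·x + 0·x² - 7/20·x³.
With x = 4/3: p(4/3) = 37/27.

1.3704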